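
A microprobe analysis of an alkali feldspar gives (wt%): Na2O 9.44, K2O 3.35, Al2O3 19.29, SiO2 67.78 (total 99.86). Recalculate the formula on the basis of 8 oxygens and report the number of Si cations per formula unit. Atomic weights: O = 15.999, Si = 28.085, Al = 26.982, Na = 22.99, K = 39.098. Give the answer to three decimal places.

2.997 Si apfu

9.44 wt% Na2O ÷ 61.979 g/mol = 0.15231 mol, giving 0.30462 Na and 0.15231 O.
3.35 wt% K2O ÷ 94.195 g/mol = 0.03556 mol, giving 0.07112 K and 0.03556 O.
19.29 wt% Al2O3 ÷ 101.961 g/mol = 0.18919 mol, giving 0.37838 Al and 0.56757 O.
67.78 wt% SiO2 ÷ 60.083 g/mol = 1.12811 mol, giving 1.12811 Si and 2.25622 O.
Oxygen sums to 3.01166; scaling by 8/3.01166 = 2.65634 puts the formula on 8 O.
Si: 1.12811 × 2.65634 = 2.997 atoms per formula unit.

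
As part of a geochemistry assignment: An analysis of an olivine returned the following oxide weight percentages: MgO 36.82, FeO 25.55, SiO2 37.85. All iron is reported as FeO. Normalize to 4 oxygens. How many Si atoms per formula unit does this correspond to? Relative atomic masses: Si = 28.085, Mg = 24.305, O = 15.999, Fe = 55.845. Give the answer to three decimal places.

0.996 Si apfu

MgO: 36.82/40.304 = 0.91356 mol → 0.91356 mol Mg, 0.91356 mol O.
FeO: 25.55/71.844 = 0.35563 mol → 0.35563 mol Fe, 0.35563 mol O.
SiO2: 37.85/60.083 = 0.62996 mol → 0.62996 mol Si, 1.25992 mol O.
Total oxygen = 2.52911 mol. Normalization factor = 4/2.52911 = 1.58158.
Si per 4 O = 0.62996 × 1.58158 = 0.996.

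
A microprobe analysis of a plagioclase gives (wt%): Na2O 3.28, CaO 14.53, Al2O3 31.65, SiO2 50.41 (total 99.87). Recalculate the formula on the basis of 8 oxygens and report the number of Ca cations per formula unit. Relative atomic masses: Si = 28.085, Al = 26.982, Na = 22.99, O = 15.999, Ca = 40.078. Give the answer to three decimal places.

Na2O: 3.28/61.979 = 0.05292 mol → 0.10584 mol Na, 0.05292 mol O.
CaO: 14.53/56.077 = 0.25911 mol → 0.25911 mol Ca, 0.25911 mol O.
Al2O3: 31.65/101.961 = 0.31041 mol → 0.62082 mol Al, 0.93123 mol O.
SiO2: 50.41/60.083 = 0.83901 mol → 0.83901 mol Si, 1.67802 mol O.
Total oxygen = 2.92128 mol. Normalization factor = 8/2.92128 = 2.73853.
Ca per 8 O = 0.25911 × 2.73853 = 0.710.

0.710 Ca apfu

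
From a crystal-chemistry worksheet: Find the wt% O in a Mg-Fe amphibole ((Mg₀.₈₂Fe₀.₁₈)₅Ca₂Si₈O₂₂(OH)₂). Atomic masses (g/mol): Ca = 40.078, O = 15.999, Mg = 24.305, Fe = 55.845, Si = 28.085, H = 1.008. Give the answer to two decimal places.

M((Mg₀.₈₂Fe₀.₁₈)₅Ca₂Si₈O₂₂(OH)₂) = 840.739 g/mol.
O contributes 24 × 15.999 = 383.976 g per mole.
383.976/840.739 = 0.4567 → 45.67%.

45.67 mass %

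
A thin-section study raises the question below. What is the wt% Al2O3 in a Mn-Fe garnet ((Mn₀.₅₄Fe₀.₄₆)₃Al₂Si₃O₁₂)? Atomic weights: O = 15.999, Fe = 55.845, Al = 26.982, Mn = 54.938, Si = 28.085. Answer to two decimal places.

20.55 wt%

Formula mass = 496.273 g/mol.
2 Al → 1.0000 mol Al2O3 per formula unit; M(Al2O3) = 101.961, so Al2O3 mass = 101.961 g.
101.961/496.273 × 100 = 20.55 wt%.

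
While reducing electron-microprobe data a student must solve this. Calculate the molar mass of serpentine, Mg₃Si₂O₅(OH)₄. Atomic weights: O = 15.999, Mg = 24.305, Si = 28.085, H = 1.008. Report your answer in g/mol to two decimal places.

M = 3×24.305 + 2×28.085 + 9×15.999 + 4×1.008

277.11 g/mol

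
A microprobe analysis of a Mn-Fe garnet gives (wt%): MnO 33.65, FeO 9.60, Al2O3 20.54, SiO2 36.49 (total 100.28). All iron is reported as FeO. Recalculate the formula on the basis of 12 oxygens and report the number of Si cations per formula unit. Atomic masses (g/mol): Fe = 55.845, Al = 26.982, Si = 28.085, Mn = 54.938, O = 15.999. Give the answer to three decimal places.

MnO (M=70.937): mol = 0.47436; Mn = 0.47436, O = 0.47436.
FeO (M=71.844): mol = 0.13362; Fe = 0.13362, O = 0.13362.
Al2O3 (M=101.961): mol = 0.20145; Al = 0.40290, O = 0.60435.
SiO2 (M=60.083): mol = 0.60733; Si = 0.60733, O = 1.21466.
ΣO = 2.42699; factor = 12/ΣO = 4.94440.
Si apfu = 0.60733 × 4.94440 = 3.003.

3.003 Si apfu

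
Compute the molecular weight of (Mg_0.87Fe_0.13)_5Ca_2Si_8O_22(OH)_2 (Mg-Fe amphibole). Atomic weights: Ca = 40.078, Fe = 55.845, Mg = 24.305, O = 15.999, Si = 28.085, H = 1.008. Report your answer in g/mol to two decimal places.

M = 4.35×24.305 + 0.65×55.845 + 2×40.078 + 8×28.085 + 24×15.999 + 2×1.008

832.85 g/mol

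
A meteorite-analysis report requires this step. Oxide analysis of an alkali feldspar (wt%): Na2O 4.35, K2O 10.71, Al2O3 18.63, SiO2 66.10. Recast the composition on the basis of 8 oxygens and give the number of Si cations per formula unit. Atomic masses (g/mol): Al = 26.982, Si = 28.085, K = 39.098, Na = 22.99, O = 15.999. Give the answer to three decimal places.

3.001 Si apfu

Na2O (M=61.979): mol = 0.07019; Na = 0.14038, O = 0.07019.
K2O (M=94.195): mol = 0.11370; K = 0.22740, O = 0.11370.
Al2O3 (M=101.961): mol = 0.18272; Al = 0.36544, O = 0.54816.
SiO2 (M=60.083): mol = 1.10014; Si = 1.10014, O = 2.20028.
ΣO = 2.93233; factor = 8/ΣO = 2.72821.
Si apfu = 1.10014 × 2.72821 = 3.001.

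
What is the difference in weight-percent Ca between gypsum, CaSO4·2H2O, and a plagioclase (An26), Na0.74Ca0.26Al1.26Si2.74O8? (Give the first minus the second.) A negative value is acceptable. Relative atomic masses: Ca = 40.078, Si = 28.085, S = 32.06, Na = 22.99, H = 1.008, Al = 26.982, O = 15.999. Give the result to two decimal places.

M(CaSO4·2H2O) = 172.164 g/mol, so wt% Ca = 40.078/172.164 × 100 = 23.28%.
M(Na0.74Ca0.26Al1.26Si2.74O8) = 266.375 g/mol, so wt% Ca = 10.420/266.375 × 100 = 3.91%.
23.28 − 3.91 = 19.37 pp.

19.37 percentage points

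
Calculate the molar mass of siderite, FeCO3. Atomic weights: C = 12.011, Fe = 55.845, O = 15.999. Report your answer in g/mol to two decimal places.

115.85 g/mol

Fe: 1 × 55.845 = 55.8450
C: 1 × 12.011 = 12.0110
O: 3 × 15.999 = 47.9970
Summing the contributions gives the formula mass.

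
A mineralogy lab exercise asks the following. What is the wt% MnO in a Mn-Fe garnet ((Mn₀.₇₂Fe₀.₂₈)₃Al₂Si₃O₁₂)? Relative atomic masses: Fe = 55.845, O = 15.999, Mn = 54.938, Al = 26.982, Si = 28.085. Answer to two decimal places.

30.91 wt%

Formula mass = 495.783 g/mol.
2.16 Mn → 2.1600 mol MnO per formula unit; M(MnO) = 70.937, so MnO mass = 153.224 g.
153.224/495.783 × 100 = 30.91 wt%.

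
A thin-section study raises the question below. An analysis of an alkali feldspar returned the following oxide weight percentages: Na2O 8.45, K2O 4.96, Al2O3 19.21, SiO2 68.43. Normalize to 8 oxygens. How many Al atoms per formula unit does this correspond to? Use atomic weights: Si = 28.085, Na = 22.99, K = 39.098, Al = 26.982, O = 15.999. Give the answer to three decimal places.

Na2O (M=61.979): mol = 0.13634; Na = 0.27268, O = 0.13634.
K2O (M=94.195): mol = 0.05266; K = 0.10532, O = 0.05266.
Al2O3 (M=101.961): mol = 0.18841; Al = 0.37682, O = 0.56523.
SiO2 (M=60.083): mol = 1.13892; Si = 1.13892, O = 2.27784.
ΣO = 3.03207; factor = 8/ΣO = 2.63846.
Al apfu = 0.37682 × 2.63846 = 0.994.

0.994 Al apfu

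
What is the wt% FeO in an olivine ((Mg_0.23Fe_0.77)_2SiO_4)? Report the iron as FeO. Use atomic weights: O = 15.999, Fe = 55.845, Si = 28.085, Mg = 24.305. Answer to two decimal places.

Molar mass of (Mg_0.23Fe_0.77)_2SiO_4 = 0.46×24.305 + 1.54×55.845 + 1×28.085 + 4×15.999 = 189.263 g/mol.
Each formula unit contains 1.54 Fe, equivalent to 1.54/1 = 1.5400 mol FeO.
M(FeO) = 1×55.845 + 1×15.999 = 71.844 g/mol.
Mass of FeO per formula unit = 1.5400 × 71.844 = 110.640 g.
FeO wt% = 110.640 / 189.263 × 100 = 58.46%.

58.46 wt%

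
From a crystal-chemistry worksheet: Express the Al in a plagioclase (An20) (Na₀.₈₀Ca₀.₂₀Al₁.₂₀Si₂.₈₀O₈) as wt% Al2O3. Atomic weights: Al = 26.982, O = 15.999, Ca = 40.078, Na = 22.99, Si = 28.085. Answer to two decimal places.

23.05 wt%

M(Na₀.₈₀Ca₀.₂₀Al₁.₂₀Si₂.₈₀O₈) = 265.416 g/mol; M(Al2O3) = 101.961 g/mol.
Moles Al2O3 per formula unit = 1.20 Al ÷ 2 = 0.6000.
Al2O3 fraction = (0.6000 × 101.961) / 265.416 = 61.177/265.416 = 0.2305.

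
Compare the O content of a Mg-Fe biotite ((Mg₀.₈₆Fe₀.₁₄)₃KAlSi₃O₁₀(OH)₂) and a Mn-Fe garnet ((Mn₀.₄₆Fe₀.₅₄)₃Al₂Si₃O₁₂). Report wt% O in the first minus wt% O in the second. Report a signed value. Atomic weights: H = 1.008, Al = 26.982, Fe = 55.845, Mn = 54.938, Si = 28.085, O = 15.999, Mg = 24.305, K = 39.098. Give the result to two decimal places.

5.93 percentage points

First mineral: 191.988 g O in 430.501 g formula = 44.60 wt% O.
Second mineral: 191.988 g O in 496.490 g formula = 38.67 wt% O.
44.60% − 38.67% gives a difference of 5.93 percentage points.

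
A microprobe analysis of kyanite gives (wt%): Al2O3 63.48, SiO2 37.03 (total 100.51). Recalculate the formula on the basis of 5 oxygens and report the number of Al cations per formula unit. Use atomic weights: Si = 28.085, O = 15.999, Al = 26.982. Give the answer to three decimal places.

2.008 Al apfu

Al2O3: 63.48/101.961 = 0.62259 mol → 1.24518 mol Al, 1.86777 mol O.
SiO2: 37.03/60.083 = 0.61631 mol → 0.61631 mol Si, 1.23262 mol O.
Total oxygen = 3.10039 mol. Normalization factor = 5/3.10039 = 1.61270.
Al per 5 O = 1.24518 × 1.61270 = 2.008.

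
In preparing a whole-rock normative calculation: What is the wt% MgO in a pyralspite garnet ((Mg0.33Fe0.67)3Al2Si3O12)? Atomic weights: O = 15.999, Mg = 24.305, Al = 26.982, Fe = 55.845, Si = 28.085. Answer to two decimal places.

8.55 wt%

Molar mass of (Mg0.33Fe0.67)3Al2Si3O12 = 0.99*24.305 + 2.01*55.845 + 2*26.982 + 3*28.085 + 12*15.999 = 466.517 g/mol.
Each formula unit contains 0.99 Mg, equivalent to 0.99/1 = 0.9900 mol MgO.
M(MgO) = 1×24.305 + 1×15.999 = 40.304 g/mol.
Mass of MgO per formula unit = 0.9900 × 40.304 = 39.901 g.
MgO wt% = 39.901 / 466.517 × 100 = 8.55%.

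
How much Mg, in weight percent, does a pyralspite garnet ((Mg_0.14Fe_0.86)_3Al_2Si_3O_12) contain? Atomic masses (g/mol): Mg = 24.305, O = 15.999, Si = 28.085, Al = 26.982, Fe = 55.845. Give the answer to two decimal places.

Molar mass of (Mg_0.14Fe_0.86)_3Al_2Si_3O_12: 0.42*24.305 + 2.58*55.845 + 2*26.982 + 3*28.085 + 12*15.999 = 484.495 g/mol.
Mass of Mg per formula unit: 0.42 × 24.305 = 10.208 g.
Weight fraction Mg = 10.208 / 484.495 = 0.0211.

2.11 weight percent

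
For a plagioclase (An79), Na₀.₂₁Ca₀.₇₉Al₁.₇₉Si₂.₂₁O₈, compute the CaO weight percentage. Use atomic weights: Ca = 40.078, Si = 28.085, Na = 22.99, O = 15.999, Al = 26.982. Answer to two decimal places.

16.12 wt%

M(Na₀.₂₁Ca₀.₇₉Al₁.₇₉Si₂.₂₁O₈) = 274.847 g/mol; M(CaO) = 56.077 g/mol.
Moles CaO per formula unit = 0.79 Ca ÷ 1 = 0.7900.
CaO fraction = (0.7900 × 56.077) / 274.847 = 44.301/274.847 = 0.1612.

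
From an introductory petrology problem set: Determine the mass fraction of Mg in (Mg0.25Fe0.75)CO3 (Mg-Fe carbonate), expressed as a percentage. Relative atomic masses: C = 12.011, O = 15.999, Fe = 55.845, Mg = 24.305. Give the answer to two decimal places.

5.63 mass %

Formula mass = 0.25×24.305 + 0.75×55.845 + 1×12.011 + 3×15.999 = 107.968 g/mol, of which 6.076 g is Mg.
So Mg makes up 6.076/107.968 = 0.0563 of the mass, i.e. 5.63%.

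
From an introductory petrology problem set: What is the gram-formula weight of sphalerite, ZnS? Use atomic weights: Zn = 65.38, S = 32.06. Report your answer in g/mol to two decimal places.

Zn: 1 × 65.38 = 65.3800
S: 1 × 32.06 = 32.0600
Summing the contributions gives the formula mass.

97.44 g/mol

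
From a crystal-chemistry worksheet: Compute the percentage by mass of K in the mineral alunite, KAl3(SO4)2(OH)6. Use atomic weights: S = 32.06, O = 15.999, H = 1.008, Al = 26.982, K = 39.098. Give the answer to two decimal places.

Molar mass of KAl3(SO4)2(OH)6: 1×39.098 + 3×26.982 + 2×32.06 + 14×15.999 + 6×1.008 = 414.198 g/mol.
Mass of K per formula unit: 1 × 39.098 = 39.098 g.
Weight fraction K = 39.098 / 414.198 = 0.0944.

9.44 mass %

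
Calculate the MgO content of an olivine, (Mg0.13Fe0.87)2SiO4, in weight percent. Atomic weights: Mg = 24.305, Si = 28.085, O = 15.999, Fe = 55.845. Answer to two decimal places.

5.36 wt%

Molar mass of (Mg0.13Fe0.87)2SiO4 = 0.26·24.305 + 1.74·55.845 + 1·28.085 + 4·15.999 = 195.571 g/mol.
Each formula unit contains 0.26 Mg, equivalent to 0.26/1 = 0.2600 mol MgO.
M(MgO) = 1×24.305 + 1×15.999 = 40.304 g/mol.
Mass of MgO per formula unit = 0.2600 × 40.304 = 10.479 g.
MgO wt% = 10.479 / 195.571 × 100 = 5.36%.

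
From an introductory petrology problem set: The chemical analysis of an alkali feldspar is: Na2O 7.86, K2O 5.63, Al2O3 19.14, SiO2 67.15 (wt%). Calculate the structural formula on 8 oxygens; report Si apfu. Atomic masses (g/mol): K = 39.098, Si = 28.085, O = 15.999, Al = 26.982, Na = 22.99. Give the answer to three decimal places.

Na2O: 7.86/61.979 = 0.12682 mol → 0.25364 mol Na, 0.12682 mol O.
K2O: 5.63/94.195 = 0.05977 mol → 0.11954 mol K, 0.05977 mol O.
Al2O3: 19.14/101.961 = 0.18772 mol → 0.37544 mol Al, 0.56316 mol O.
SiO2: 67.15/60.083 = 1.11762 mol → 1.11762 mol Si, 2.23524 mol O.
Total oxygen = 2.98499 mol. Normalization factor = 8/2.98499 = 2.68008.
Si per 8 O = 1.11762 × 2.68008 = 2.995.

2.995 Si apfu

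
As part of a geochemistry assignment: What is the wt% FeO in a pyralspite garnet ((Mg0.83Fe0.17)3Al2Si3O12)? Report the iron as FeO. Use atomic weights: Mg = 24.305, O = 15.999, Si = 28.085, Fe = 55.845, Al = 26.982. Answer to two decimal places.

Formula mass = 419.207 g/mol.
0.51 Fe → 0.5100 mol FeO per formula unit; M(FeO) = 71.844, so FeO mass = 36.640 g.
36.640/419.207 × 100 = 8.74 wt%.

8.74 wt%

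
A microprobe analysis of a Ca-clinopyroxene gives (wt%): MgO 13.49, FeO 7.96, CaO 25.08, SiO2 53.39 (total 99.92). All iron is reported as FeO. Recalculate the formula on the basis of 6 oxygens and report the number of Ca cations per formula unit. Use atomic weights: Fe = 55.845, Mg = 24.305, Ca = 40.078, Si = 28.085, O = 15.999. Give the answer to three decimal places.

1.005 Ca apfu

13.49 wt% MgO ÷ 40.304 g/mol = 0.33471 mol, giving 0.33471 Mg and 0.33471 O.
7.96 wt% FeO ÷ 71.844 g/mol = 0.11080 mol, giving 0.11080 Fe and 0.11080 O.
25.08 wt% CaO ÷ 56.077 g/mol = 0.44724 mol, giving 0.44724 Ca and 0.44724 O.
53.39 wt% SiO2 ÷ 60.083 g/mol = 0.88860 mol, giving 0.88860 Si and 1.77720 O.
Oxygen sums to 2.66995; scaling by 6/2.66995 = 2.24723 puts the formula on 6 O.
Ca: 0.44724 × 2.24723 = 1.005 atoms per formula unit.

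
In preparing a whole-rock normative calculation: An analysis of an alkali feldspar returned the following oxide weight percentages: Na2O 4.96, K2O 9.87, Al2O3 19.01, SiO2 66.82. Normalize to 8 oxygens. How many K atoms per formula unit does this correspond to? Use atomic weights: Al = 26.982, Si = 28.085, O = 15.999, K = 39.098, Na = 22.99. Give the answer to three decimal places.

0.565 K apfu

4.96 wt% Na2O ÷ 61.979 g/mol = 0.08003 mol, giving 0.16006 Na and 0.08003 O.
9.87 wt% K2O ÷ 94.195 g/mol = 0.10478 mol, giving 0.20956 K and 0.10478 O.
19.01 wt% Al2O3 ÷ 101.961 g/mol = 0.18644 mol, giving 0.37288 Al and 0.55932 O.
66.82 wt% SiO2 ÷ 60.083 g/mol = 1.11213 mol, giving 1.11213 Si and 2.22426 O.
Oxygen sums to 2.96839; scaling by 8/2.96839 = 2.69506 puts the formula on 8 O.
K: 0.20956 × 2.69506 = 0.565 atoms per formula unit.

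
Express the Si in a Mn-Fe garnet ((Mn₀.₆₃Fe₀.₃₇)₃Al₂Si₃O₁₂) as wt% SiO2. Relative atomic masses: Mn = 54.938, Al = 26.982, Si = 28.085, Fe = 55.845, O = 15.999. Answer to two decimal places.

36.34 wt%

M((Mn₀.₆₃Fe₀.₃₇)₃Al₂Si₃O₁₂) = 496.028 g/mol; M(SiO2) = 60.083 g/mol.
Moles SiO2 per formula unit = 3 Si ÷ 1 = 3.0000.
SiO2 fraction = (3.0000 × 60.083) / 496.028 = 180.249/496.028 = 0.3634.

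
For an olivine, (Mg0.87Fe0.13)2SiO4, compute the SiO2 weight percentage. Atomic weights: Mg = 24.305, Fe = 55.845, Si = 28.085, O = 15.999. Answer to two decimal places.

40.35 wt%

Formula mass = 148.891 g/mol.
1 Si → 1.0000 mol SiO2 per formula unit; M(SiO2) = 60.083, so SiO2 mass = 60.083 g.
60.083/148.891 × 100 = 40.35 wt%.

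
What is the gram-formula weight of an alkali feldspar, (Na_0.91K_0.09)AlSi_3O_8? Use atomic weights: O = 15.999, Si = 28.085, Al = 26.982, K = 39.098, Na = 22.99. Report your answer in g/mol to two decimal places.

263.67 g/mol

M = 0.91·22.99 + 0.09·39.098 + 1·26.982 + 3·28.085 + 8·15.999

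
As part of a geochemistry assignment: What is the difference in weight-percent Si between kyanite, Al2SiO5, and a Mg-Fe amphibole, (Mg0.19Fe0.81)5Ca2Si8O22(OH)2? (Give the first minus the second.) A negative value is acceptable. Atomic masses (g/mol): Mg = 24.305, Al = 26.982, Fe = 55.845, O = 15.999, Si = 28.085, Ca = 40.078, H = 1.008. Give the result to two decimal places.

First mineral: 28.085 g Si in 162.044 g formula = 17.33 wt% Si.
Second mineral: 224.680 g Si in 940.090 g formula = 23.90 wt% Si.
17.33% − 23.90% gives a difference of -6.57 percentage points.

-6.57 percentage points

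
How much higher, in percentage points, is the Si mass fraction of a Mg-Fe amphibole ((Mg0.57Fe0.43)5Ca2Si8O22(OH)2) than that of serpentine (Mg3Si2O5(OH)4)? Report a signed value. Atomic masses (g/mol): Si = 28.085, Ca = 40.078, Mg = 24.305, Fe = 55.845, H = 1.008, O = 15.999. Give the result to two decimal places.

5.26 percentage points

M((Mg0.57Fe0.43)5Ca2Si8O22(OH)2) = 880.164 g/mol, so wt% Si = 224.680/880.164 × 100 = 25.53%.
M(Mg3Si2O5(OH)4) = 277.108 g/mol, so wt% Si = 56.170/277.108 × 100 = 20.27%.
25.53 − 20.27 = 5.26 pp.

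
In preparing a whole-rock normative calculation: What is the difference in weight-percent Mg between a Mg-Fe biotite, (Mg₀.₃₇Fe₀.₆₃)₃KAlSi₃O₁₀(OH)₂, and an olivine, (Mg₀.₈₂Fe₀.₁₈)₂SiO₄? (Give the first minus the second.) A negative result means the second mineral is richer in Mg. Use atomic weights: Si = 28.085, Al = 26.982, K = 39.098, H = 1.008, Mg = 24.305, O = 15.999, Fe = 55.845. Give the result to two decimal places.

-20.56 percentage points

Mg in (Mg₀.₃₇Fe₀.₆₃)₃KAlSi₃O₁₀(OH)₂: molar mass 476.865 g/mol; 1.11×24.305 = 26.979 g → 5.66 wt%.
Mg in (Mg₀.₈₂Fe₀.₁₈)₂SiO₄: molar mass 152.045 g/mol; 1.64×24.305 = 39.860 g → 26.22 wt%.
Difference = 5.66 − 26.22 = -20.56 percentage points.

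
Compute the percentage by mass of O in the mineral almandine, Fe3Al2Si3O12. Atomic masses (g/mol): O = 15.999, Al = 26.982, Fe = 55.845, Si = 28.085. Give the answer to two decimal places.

Formula mass = 3·55.845 + 2·26.982 + 3·28.085 + 12·15.999 = 497.742 g/mol, of which 191.988 g is O.
So O makes up 191.988/497.742 = 0.3857 of the mass, i.e. 38.57%.

38.57 wt%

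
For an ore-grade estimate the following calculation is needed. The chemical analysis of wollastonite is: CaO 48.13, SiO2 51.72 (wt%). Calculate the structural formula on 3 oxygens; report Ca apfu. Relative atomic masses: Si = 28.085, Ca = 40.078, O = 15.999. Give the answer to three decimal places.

0.998 Ca apfu

CaO: 48.13/56.077 = 0.85828 mol → 0.85828 mol Ca, 0.85828 mol O.
SiO2: 51.72/60.083 = 0.86081 mol → 0.86081 mol Si, 1.72162 mol O.
Total oxygen = 2.57990 mol. Normalization factor = 3/2.57990 = 1.16284.
Ca per 3 O = 0.85828 × 1.16284 = 0.998.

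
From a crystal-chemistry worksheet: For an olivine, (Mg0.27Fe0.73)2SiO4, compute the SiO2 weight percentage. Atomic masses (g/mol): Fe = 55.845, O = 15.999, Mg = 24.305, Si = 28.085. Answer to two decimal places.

Formula mass = 186.739 g/mol.
1 Si → 1.0000 mol SiO2 per formula unit; M(SiO2) = 60.083, so SiO2 mass = 60.083 g.
60.083/186.739 × 100 = 32.17 wt%.

32.17 wt%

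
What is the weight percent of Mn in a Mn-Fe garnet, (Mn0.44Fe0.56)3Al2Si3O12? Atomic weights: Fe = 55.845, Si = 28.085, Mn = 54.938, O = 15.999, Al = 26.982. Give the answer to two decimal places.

M((Mn0.44Fe0.56)3Al2Si3O12) = 496.545 g/mol.
Mn contributes 1.32 × 54.938 = 72.518 g per mole.
72.518/496.545 = 0.1460 → 14.60%.

14.60 weight percent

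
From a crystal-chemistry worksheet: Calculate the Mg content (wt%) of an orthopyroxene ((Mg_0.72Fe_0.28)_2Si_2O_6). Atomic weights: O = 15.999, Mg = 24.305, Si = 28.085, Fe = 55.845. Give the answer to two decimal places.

16.02 wt%

M((Mg_0.72Fe_0.28)_2Si_2O_6) = 218.436 g/mol.
Mg contributes 1.44 × 24.305 = 34.999 g per mole.
34.999/218.436 = 0.1602 → 16.02%.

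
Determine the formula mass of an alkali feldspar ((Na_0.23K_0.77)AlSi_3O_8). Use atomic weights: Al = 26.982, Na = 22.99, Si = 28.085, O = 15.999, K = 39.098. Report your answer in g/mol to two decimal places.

The formula mass is the sum 0.23(22.99) + 0.77(39.098) + 1(26.982) + 3(28.085) + 8(15.999).

274.62 g/mol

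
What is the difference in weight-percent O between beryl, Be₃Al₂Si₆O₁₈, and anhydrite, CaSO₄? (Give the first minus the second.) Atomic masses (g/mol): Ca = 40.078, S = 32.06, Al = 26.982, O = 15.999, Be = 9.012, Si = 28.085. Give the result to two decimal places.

First mineral: 287.982 g O in 537.492 g formula = 53.58 wt% O.
Second mineral: 63.996 g O in 136.134 g formula = 47.01 wt% O.
53.58% − 47.01% gives a difference of 6.57 percentage points.

6.57 percentage points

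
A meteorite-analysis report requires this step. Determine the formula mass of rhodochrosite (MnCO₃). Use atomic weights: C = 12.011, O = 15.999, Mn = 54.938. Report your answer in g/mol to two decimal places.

114.95 g/mol

M = 1·54.938 + 1·12.011 + 3·15.999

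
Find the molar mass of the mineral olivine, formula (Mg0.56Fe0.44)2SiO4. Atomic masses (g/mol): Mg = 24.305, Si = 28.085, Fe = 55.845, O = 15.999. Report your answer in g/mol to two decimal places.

The formula mass is the sum 1.12·24.305 + 0.88·55.845 + 1·28.085 + 4·15.999.

168.45 g/mol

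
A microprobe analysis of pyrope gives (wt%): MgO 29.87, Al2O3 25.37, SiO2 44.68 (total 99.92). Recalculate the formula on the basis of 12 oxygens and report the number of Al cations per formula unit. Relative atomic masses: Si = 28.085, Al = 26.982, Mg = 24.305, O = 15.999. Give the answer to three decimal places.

2.007 Al apfu

29.87 wt% MgO ÷ 40.304 g/mol = 0.74112 mol, giving 0.74112 Mg and 0.74112 O.
25.37 wt% Al2O3 ÷ 101.961 g/mol = 0.24882 mol, giving 0.49764 Al and 0.74646 O.
44.68 wt% SiO2 ÷ 60.083 g/mol = 0.74364 mol, giving 0.74364 Si and 1.48728 O.
Oxygen sums to 2.97486; scaling by 12/2.97486 = 4.03380 puts the formula on 12 O.
Al: 0.49764 × 4.03380 = 2.007 atoms per formula unit.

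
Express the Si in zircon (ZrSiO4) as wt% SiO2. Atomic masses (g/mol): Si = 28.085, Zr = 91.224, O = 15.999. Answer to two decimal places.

32.78 wt%

M(ZrSiO4) = 183.305 g/mol; M(SiO2) = 60.083 g/mol.
Moles SiO2 per formula unit = 1 Si ÷ 1 = 1.0000.
SiO2 fraction = (1.0000 × 60.083) / 183.305 = 60.083/183.305 = 0.3278.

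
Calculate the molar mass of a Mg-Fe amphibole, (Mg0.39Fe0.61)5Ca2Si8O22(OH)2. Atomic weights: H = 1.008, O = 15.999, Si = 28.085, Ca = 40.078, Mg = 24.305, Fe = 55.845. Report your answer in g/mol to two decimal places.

M = 1.95(24.305) + 3.05(55.845) + 2(40.078) + 8(28.085) + 24(15.999) + 2(1.008)

908.55 g/mol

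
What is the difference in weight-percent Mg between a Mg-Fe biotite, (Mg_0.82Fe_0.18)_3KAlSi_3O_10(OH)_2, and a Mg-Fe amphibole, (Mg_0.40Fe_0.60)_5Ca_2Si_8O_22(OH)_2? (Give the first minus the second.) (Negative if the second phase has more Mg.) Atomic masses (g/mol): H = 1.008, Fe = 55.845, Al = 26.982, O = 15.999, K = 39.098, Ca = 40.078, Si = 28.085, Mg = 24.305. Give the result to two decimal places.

8.41 percentage points

Mg in (Mg_0.82Fe_0.18)_3KAlSi_3O_10(OH)_2: molar mass 434.286 g/mol; 2.46×24.305 = 59.790 g → 13.77 wt%.
Mg in (Mg_0.40Fe_0.60)_5Ca_2Si_8O_22(OH)_2: molar mass 906.973 g/mol; 2×24.305 = 48.610 g → 5.36 wt%.
Difference = 13.77 − 5.36 = 8.41 percentage points.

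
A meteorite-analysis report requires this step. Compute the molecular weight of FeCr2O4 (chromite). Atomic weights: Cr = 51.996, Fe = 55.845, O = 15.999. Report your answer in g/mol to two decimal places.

The formula mass is the sum 1*55.845 + 2*51.996 + 4*15.999.

223.83 g/mol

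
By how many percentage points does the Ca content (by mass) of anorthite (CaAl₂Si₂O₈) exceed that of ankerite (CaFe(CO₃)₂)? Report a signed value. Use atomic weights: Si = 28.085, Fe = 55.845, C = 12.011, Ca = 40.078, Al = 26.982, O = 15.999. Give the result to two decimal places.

First mineral: 40.078 g Ca in 278.204 g formula = 14.41 wt% Ca.
Second mineral: 40.078 g Ca in 215.939 g formula = 18.56 wt% Ca.
14.41% − 18.56% gives a difference of -4.15 percentage points.

-4.15 percentage points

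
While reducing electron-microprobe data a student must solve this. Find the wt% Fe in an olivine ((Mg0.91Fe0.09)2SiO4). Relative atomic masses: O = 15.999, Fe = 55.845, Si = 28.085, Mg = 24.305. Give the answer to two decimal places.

6.87 weight percent

M((Mg0.91Fe0.09)2SiO4) = 146.368 g/mol.
Fe contributes 0.18 × 55.845 = 10.052 g per mole.
10.052/146.368 = 0.0687 → 6.87%.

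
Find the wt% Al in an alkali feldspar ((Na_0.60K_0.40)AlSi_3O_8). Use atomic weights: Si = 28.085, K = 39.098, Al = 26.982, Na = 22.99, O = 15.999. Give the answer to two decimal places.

M((Na_0.60K_0.40)AlSi_3O_8) = 268.662 g/mol.
Al contributes 1 × 26.982 = 26.982 g per mole.
26.982/268.662 = 0.1004 → 10.04%.

10.04 mass %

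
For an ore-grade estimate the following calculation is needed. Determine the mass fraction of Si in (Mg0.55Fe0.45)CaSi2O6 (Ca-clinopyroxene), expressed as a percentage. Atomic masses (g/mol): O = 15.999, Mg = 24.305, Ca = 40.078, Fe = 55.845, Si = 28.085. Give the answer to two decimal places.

24.34 weight percent

Molar mass of (Mg0.55Fe0.45)CaSi2O6: 0.55*24.305 + 0.45*55.845 + 1*40.078 + 2*28.085 + 6*15.999 = 230.740 g/mol.
Mass of Si per formula unit: 2 × 28.085 = 56.170 g.
Weight fraction Si = 56.170 / 230.740 = 0.2434.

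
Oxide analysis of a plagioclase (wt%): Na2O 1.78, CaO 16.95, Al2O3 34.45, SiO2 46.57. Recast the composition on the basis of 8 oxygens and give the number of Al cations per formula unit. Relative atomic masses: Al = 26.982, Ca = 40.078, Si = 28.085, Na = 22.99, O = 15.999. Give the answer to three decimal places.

1.78 wt% Na2O ÷ 61.979 g/mol = 0.02872 mol, giving 0.05744 Na and 0.02872 O.
16.95 wt% CaO ÷ 56.077 g/mol = 0.30226 mol, giving 0.30226 Ca and 0.30226 O.
34.45 wt% Al2O3 ÷ 101.961 g/mol = 0.33787 mol, giving 0.67574 Al and 1.01361 O.
46.57 wt% SiO2 ÷ 60.083 g/mol = 0.77509 mol, giving 0.77509 Si and 1.55018 O.
Oxygen sums to 2.89477; scaling by 8/2.89477 = 2.76360 puts the formula on 8 O.
Al: 0.67574 × 2.76360 = 1.867 atoms per formula unit.

1.867 Al apfu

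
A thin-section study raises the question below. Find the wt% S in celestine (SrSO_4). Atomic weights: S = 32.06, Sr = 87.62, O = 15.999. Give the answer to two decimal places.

17.45 wt%

M(SrSO_4) = 183.676 g/mol.
S contributes 1 × 32.06 = 32.060 g per mole.
32.060/183.676 = 0.1745 → 17.45%.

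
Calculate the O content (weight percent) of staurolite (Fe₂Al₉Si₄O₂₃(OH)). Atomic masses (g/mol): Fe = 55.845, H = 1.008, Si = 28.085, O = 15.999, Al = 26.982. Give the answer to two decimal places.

M(Fe₂Al₉Si₄O₂₃(OH)) = 851.852 g/mol.
O contributes 24 × 15.999 = 383.976 g per mole.
383.976/851.852 = 0.4508 → 45.08%.

45.08 weight percent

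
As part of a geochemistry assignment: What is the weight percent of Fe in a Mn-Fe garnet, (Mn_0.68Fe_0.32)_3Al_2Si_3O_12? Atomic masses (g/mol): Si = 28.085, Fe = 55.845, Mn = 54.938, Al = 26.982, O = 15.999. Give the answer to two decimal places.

Formula mass = 2.04·54.938 + 0.96·55.845 + 2·26.982 + 3·28.085 + 12·15.999 = 495.892 g/mol, of which 53.611 g is Fe.
So Fe makes up 53.611/495.892 = 0.1081 of the mass, i.e. 10.81%.

10.81 weight percent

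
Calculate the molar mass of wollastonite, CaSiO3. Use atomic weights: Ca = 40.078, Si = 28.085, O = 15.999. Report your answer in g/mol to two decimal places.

Ca: 1 × 40.078 = 40.0780
Si: 1 × 28.085 = 28.0850
O: 3 × 15.999 = 47.9970
Summing the contributions gives the formula mass.

116.16 g/mol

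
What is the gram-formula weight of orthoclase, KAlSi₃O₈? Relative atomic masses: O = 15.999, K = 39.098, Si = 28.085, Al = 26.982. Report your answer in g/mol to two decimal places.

M = 1·39.098 + 1·26.982 + 3·28.085 + 8·15.999

278.33 g/mol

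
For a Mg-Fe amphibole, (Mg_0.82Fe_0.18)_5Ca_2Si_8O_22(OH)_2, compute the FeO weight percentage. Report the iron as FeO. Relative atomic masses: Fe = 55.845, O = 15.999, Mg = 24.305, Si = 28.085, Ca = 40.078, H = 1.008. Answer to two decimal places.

Molar mass of (Mg_0.82Fe_0.18)_5Ca_2Si_8O_22(OH)_2 = 4.10·24.305 + 0.90·55.845 + 2·40.078 + 8·28.085 + 24·15.999 + 2·1.008 = 840.739 g/mol.
Each formula unit contains 0.90 Fe, equivalent to 0.90/1 = 0.9000 mol FeO.
M(FeO) = 1×55.845 + 1×15.999 = 71.844 g/mol.
Mass of FeO per formula unit = 0.9000 × 71.844 = 64.660 g.
FeO wt% = 64.660 / 840.739 × 100 = 7.69%.

7.69 wt%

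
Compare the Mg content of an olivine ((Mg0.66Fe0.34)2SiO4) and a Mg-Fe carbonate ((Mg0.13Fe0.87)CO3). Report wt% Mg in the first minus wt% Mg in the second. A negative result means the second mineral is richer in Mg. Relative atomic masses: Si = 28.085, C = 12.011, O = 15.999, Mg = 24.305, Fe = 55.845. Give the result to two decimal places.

16.96 percentage points

Mg in (Mg0.66Fe0.34)2SiO4: molar mass 162.138 g/mol; 1.32×24.305 = 32.083 g → 19.79 wt%.
Mg in (Mg0.13Fe0.87)CO3: molar mass 111.753 g/mol; 0.13×24.305 = 3.160 g → 2.83 wt%.
Difference = 19.79 − 2.83 = 16.96 percentage points.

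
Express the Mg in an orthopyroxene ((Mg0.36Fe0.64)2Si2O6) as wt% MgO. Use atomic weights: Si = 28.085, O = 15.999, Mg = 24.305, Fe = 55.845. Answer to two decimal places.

12.03 wt%

Formula mass = 241.145 g/mol.
0.72 Mg → 0.7200 mol MgO per formula unit; M(MgO) = 40.304, so MgO mass = 29.019 g.
29.019/241.145 × 100 = 12.03 wt%.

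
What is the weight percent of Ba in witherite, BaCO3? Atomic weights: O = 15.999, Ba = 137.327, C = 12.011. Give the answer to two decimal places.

M(BaCO3) = 197.335 g/mol.
Ba contributes 1 × 137.327 = 137.327 g per mole.
137.327/197.335 = 0.6959 → 69.59%.

69.59 weight percent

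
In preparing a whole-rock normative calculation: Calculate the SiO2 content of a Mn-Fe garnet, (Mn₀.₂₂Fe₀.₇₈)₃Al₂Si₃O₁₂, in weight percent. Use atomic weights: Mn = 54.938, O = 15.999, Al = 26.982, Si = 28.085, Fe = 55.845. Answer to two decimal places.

Molar mass of (Mn₀.₂₂Fe₀.₇₈)₃Al₂Si₃O₁₂ = 0.66*54.938 + 2.34*55.845 + 2*26.982 + 3*28.085 + 12*15.999 = 497.143 g/mol.
Each formula unit contains 3 Si, equivalent to 3/1 = 3.0000 mol SiO2.
M(SiO2) = 1×28.085 + 2×15.999 = 60.083 g/mol.
Mass of SiO2 per formula unit = 3.0000 × 60.083 = 180.249 g.
SiO2 wt% = 180.249 / 497.143 × 100 = 36.26%.

36.26 wt%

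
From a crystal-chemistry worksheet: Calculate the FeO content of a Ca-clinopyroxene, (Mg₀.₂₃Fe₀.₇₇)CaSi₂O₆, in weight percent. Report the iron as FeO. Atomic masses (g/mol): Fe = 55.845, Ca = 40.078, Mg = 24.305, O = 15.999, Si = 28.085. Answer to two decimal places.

M((Mg₀.₂₃Fe₀.₇₇)CaSi₂O₆) = 240.833 g/mol; M(FeO) = 71.844 g/mol.
Moles FeO per formula unit = 0.77 Fe ÷ 1 = 0.7700.
FeO fraction = (0.7700 × 71.844) / 240.833 = 55.320/240.833 = 0.2297.

22.97 wt%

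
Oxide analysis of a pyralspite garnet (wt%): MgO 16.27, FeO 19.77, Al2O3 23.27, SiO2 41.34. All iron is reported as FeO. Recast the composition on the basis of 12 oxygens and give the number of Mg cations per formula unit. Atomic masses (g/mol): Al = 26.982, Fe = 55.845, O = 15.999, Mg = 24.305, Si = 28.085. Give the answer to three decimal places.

1.768 Mg apfu

MgO (M=40.304): mol = 0.40368; Mg = 0.40368, O = 0.40368.
FeO (M=71.844): mol = 0.27518; Fe = 0.27518, O = 0.27518.
Al2O3 (M=101.961): mol = 0.22822; Al = 0.45644, O = 0.68466.
SiO2 (M=60.083): mol = 0.68805; Si = 0.68805, O = 1.37610.
ΣO = 2.73962; factor = 12/ΣO = 4.38017.
Mg apfu = 0.40368 × 4.38017 = 1.768.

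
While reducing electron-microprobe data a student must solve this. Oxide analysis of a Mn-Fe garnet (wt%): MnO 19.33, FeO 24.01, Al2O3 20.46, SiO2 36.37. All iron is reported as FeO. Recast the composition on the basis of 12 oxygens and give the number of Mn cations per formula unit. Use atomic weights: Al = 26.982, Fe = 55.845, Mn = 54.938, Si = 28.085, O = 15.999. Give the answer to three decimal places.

MnO: 19.33/70.937 = 0.27250 mol → 0.27250 mol Mn, 0.27250 mol O.
FeO: 24.01/71.844 = 0.33420 mol → 0.33420 mol Fe, 0.33420 mol O.
Al2O3: 20.46/101.961 = 0.20066 mol → 0.40132 mol Al, 0.60198 mol O.
SiO2: 36.37/60.083 = 0.60533 mol → 0.60533 mol Si, 1.21066 mol O.
Total oxygen = 2.41934 mol. Normalization factor = 12/2.41934 = 4.96003.
Mn per 12 O = 0.27250 × 4.96003 = 1.352.

1.352 Mn apfu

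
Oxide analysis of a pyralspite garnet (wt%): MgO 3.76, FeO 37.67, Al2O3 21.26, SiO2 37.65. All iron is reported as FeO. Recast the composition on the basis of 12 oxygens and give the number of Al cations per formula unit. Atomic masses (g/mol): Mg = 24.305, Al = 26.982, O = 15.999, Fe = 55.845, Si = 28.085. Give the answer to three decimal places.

MgO: 3.76/40.304 = 0.09329 mol → 0.09329 mol Mg, 0.09329 mol O.
FeO: 37.67/71.844 = 0.52433 mol → 0.52433 mol Fe, 0.52433 mol O.
Al2O3: 21.26/101.961 = 0.20851 mol → 0.41702 mol Al, 0.62553 mol O.
SiO2: 37.65/60.083 = 0.62663 mol → 0.62663 mol Si, 1.25326 mol O.
Total oxygen = 2.49641 mol. Normalization factor = 12/2.49641 = 4.80690.
Al per 12 O = 0.41702 × 4.80690 = 2.005.

2.005 Al apfu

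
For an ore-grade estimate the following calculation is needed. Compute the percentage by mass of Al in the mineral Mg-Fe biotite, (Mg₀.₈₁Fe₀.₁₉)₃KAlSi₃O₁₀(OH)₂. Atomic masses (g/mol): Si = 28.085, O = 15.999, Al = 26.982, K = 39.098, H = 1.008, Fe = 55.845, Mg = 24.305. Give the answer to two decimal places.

6.20 wt%

Molar mass of (Mg₀.₈₁Fe₀.₁₉)₃KAlSi₃O₁₀(OH)₂: 2.43*24.305 + 0.57*55.845 + 1*39.098 + 1*26.982 + 3*28.085 + 12*15.999 + 2*1.008 = 435.232 g/mol.
Mass of Al per formula unit: 1 × 26.982 = 26.982 g.
Weight fraction Al = 26.982 / 435.232 = 0.0620.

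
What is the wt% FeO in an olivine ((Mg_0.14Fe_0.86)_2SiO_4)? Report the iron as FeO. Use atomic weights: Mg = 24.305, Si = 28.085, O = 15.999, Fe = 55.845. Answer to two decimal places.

63.39 wt%

M((Mg_0.14Fe_0.86)_2SiO_4) = 194.940 g/mol; M(FeO) = 71.844 g/mol.
Moles FeO per formula unit = 1.72 Fe ÷ 1 = 1.7200.
FeO fraction = (1.7200 × 71.844) / 194.940 = 123.572/194.940 = 0.6339.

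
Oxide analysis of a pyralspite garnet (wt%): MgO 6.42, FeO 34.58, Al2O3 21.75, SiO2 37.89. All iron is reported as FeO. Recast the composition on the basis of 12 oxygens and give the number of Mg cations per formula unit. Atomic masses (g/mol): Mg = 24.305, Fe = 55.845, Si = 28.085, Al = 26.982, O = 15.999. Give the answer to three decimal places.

MgO: 6.42/40.304 = 0.15929 mol → 0.15929 mol Mg, 0.15929 mol O.
FeO: 34.58/71.844 = 0.48132 mol → 0.48132 mol Fe, 0.48132 mol O.
Al2O3: 21.75/101.961 = 0.21332 mol → 0.42664 mol Al, 0.63996 mol O.
SiO2: 37.89/60.083 = 0.63063 mol → 0.63063 mol Si, 1.26126 mol O.
Total oxygen = 2.54183 mol. Normalization factor = 12/2.54183 = 4.72101.
Mg per 12 O = 0.15929 × 4.72101 = 0.752.

0.752 Mg apfu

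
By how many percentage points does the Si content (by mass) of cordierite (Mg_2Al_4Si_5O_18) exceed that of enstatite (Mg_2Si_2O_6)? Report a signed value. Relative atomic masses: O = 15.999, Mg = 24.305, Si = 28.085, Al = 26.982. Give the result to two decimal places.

Si in Mg_2Al_4Si_5O_18: molar mass 584.945 g/mol; 5×28.085 = 140.425 g → 24.01 wt%.
Si in Mg_2Si_2O_6: molar mass 200.774 g/mol; 2×28.085 = 56.170 g → 27.98 wt%.
Difference = 24.01 − 27.98 = -3.97 percentage points.

-3.97 percentage points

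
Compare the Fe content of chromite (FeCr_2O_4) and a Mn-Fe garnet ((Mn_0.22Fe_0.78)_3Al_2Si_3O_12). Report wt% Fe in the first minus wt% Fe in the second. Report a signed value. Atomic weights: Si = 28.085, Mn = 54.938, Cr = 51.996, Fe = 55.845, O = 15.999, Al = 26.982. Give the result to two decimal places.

-1.34 percentage points

M(FeCr_2O_4) = 223.833 g/mol, so wt% Fe = 55.845/223.833 × 100 = 24.95%.
M((Mn_0.22Fe_0.78)_3Al_2Si_3O_12) = 497.143 g/mol, so wt% Fe = 130.677/497.143 × 100 = 26.29%.
24.95 − 26.29 = -1.34 pp.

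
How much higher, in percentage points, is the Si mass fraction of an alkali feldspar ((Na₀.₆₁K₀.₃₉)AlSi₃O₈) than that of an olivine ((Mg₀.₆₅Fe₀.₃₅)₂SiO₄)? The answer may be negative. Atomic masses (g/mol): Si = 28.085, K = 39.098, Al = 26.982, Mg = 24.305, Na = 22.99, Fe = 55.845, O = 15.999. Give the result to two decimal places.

14.13 percentage points

Si in (Na₀.₆₁K₀.₃₉)AlSi₃O₈: molar mass 268.501 g/mol; 3×28.085 = 84.255 g → 31.38 wt%.
Si in (Mg₀.₆₅Fe₀.₃₅)₂SiO₄: molar mass 162.769 g/mol; 1×28.085 = 28.085 g → 17.25 wt%.
Difference = 31.38 − 17.25 = 14.13 percentage points.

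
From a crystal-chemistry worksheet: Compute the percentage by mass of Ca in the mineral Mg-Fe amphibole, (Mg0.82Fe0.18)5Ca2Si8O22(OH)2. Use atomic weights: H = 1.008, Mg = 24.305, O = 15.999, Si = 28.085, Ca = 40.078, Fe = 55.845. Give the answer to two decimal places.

Molar mass of (Mg0.82Fe0.18)5Ca2Si8O22(OH)2: 4.10*24.305 + 0.90*55.845 + 2*40.078 + 8*28.085 + 24*15.999 + 2*1.008 = 840.739 g/mol.
Mass of Ca per formula unit: 2 × 40.078 = 80.156 g.
Weight fraction Ca = 80.156 / 840.739 = 0.0953.

9.53 wt%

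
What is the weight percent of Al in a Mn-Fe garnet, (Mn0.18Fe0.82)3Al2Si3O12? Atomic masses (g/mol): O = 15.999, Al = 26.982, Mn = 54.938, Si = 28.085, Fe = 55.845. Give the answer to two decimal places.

M((Mn0.18Fe0.82)3Al2Si3O12) = 497.252 g/mol.
Al contributes 2 × 26.982 = 53.964 g per mole.
53.964/497.252 = 0.1085 → 10.85%.

10.85 mass %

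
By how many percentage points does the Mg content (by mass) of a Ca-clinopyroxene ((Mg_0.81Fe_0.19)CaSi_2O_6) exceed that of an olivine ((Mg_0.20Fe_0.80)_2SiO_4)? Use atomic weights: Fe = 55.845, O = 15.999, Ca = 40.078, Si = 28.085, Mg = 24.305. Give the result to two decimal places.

3.76 percentage points

Mg in (Mg_0.81Fe_0.19)CaSi_2O_6: molar mass 222.540 g/mol; 0.81×24.305 = 19.687 g → 8.85 wt%.
Mg in (Mg_0.20Fe_0.80)_2SiO_4: molar mass 191.155 g/mol; 0.40×24.305 = 9.722 g → 5.09 wt%.
Difference = 8.85 − 5.09 = 3.76 percentage points.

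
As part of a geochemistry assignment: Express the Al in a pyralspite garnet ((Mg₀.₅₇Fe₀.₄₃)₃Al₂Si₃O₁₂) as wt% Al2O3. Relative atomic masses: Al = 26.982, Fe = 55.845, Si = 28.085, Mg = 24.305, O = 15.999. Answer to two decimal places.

M((Mg₀.₅₇Fe₀.₄₃)₃Al₂Si₃O₁₂) = 443.809 g/mol; M(Al2O3) = 101.961 g/mol.
Moles Al2O3 per formula unit = 2 Al ÷ 2 = 1.0000.
Al2O3 fraction = (1.0000 × 101.961) / 443.809 = 101.961/443.809 = 0.2297.

22.97 wt%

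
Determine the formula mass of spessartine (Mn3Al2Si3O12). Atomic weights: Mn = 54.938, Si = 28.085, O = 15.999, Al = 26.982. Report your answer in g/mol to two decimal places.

495.02 g/mol

M = 3*54.938 + 2*26.982 + 3*28.085 + 12*15.999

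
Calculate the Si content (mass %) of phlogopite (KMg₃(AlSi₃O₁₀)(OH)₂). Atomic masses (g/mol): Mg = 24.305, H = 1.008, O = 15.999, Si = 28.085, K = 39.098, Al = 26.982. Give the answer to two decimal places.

20.19 mass %

Formula mass = 1×39.098 + 3×24.305 + 1×26.982 + 3×28.085 + 12×15.999 + 2×1.008 = 417.254 g/mol, of which 84.255 g is Si.
So Si makes up 84.255/417.254 = 0.2019 of the mass, i.e. 20.19%.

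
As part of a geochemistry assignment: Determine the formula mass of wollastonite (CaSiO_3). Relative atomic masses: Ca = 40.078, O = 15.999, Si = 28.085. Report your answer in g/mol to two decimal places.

Ca: 1 × 40.078 = 40.0780
Si: 1 × 28.085 = 28.0850
O: 3 × 15.999 = 47.9970
Summing the contributions gives the formula mass.

116.16 g/mol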